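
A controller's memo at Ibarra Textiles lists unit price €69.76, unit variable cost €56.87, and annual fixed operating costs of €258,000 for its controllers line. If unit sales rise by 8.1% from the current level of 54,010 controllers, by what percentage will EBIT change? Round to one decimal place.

+12.9%

At 54,010 units, contribution = 54,010 × €12.89 = €696,188.90.
EBIT = €696,188.90 − €258,000 = €438,188.90.
Degree of operating leverage = €696,188.90 / €438,188.90 = 1.5888.
Operating income changes by 1.5888 × +8.1% = +12.9%.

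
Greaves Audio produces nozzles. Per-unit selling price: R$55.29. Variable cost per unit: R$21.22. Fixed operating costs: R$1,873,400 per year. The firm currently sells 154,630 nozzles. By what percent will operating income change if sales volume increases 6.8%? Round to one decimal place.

Total contribution margin = 154,630 × R$34.07 = R$5,268,244.10.
EBIT = R$5,268,244.10 − R$1,873,400 = R$3,394,844.10.
So DOL = total CM / EBIT = R$5,268,244.10 / R$3,394,844.10 = 1.5518.
Operating income changes by 1.5518 × +6.8% = +10.6%.

+10.6%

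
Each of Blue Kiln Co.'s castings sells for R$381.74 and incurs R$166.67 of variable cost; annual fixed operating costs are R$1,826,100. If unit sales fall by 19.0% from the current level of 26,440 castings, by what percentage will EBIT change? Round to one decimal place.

Contribution at this volume is 26,440 × R$215.07 = R$5,686,450.80.
EBIT = R$5,686,450.80 − R$1,826,100 = R$3,860,350.80.
So DOL = total CM / EBIT = R$5,686,450.80 / R$3,860,350.80 = 1.4730.
%ΔEBIT = DOL × %ΔSales = 1.4730 × -19.0% = -28.0%.

-28.0%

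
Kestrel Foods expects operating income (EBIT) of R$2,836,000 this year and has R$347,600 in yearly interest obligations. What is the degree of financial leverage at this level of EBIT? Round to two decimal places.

1.14

Interest = R$347,600.00.
DFL = EBIT ÷ (EBIT − I) = R$2,836,000 ÷ (R$2,836,000 − R$347,600.00) = R$2,836,000 ÷ R$2,488,400.00 = 1.1397.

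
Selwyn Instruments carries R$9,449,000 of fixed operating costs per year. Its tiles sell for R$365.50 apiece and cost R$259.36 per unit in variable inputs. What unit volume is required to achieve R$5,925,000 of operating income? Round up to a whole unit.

Unit CM = price − variable cost = R$365.50 − R$259.36 = R$106.14.
Need Q such that Q × R$106.14 − R$9,449,000 = R$5,925,000, i.e. Q = R$15,374,000 / R$106.14 = 144,846.43 → 144,847.

144,847 tiles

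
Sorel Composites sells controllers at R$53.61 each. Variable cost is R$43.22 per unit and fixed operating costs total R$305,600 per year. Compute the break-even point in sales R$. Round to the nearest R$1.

CM per unit = R$53.61 − R$43.22 = R$10.39; CM ratio = R$10.39 / R$53.61 = 0.1938.
Break-even sales = FC ÷ CM ratio = R$305,600 × R$53.61 / R$10.39 = R$1,576,825.

R$1,576,825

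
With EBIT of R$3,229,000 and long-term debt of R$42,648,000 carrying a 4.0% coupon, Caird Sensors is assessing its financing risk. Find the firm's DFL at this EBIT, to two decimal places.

2.12

Interest = R$1,705,920.00.
DFL = EBIT ÷ (EBIT − I) = R$3,229,000 ÷ (R$3,229,000 − R$1,705,920.00) = R$3,229,000 ÷ R$1,523,080.00 = 2.1200.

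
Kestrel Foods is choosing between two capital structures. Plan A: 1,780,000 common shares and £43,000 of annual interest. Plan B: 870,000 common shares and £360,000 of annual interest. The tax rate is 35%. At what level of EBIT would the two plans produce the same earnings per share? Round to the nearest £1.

At indifference, (EBIT − 43,000)(1 − t)/1,780,000 = (EBIT − 360,000)(1 − t)/870,000.
The (1 − t) factor cancels: (EBIT − 43,000) × 870,000 = (EBIT − 360,000) × 1,780,000.
Solving, EBIT = (360,000·1,780,000 − 43,000·870,000) / (1,780,000 − 870,000) = 603,390,000,000 / 910,000 = 663,065.93.

£663,066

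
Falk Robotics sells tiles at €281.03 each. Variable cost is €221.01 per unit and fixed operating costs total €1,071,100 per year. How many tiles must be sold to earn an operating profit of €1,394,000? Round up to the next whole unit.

41,072 tiles

Each unit contributes €281.03 − €221.01 = €60.02.
Need Q such that Q × €60.02 − €1,071,100 = €1,394,000, i.e. Q = €2,465,100 / €60.02 = 41,071.31 → 41,072.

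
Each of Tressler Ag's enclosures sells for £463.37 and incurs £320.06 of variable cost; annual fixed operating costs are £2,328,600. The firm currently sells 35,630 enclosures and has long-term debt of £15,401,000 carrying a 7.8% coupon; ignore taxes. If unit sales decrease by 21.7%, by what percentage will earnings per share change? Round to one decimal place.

-70.3%

Contribution at this volume is 35,630 × £143.31 = £5,106,135.30.
Operating income = contribution − fixed costs = £5,106,135.30 − £2,328,600 = £2,777,535.30.
After interest of £1,201,278.00, pre-tax earnings = £1,576,257.30.
Degree of combined leverage = contribution ÷ (EBIT − I) = £5,106,135.30 ÷ £1,576,257.30 = 3.2394.
EPS therefore changes by 3.2394 × (-21.7%) = -70.3%.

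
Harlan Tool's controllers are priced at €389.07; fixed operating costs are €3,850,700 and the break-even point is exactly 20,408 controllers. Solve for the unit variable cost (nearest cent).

At break-even, FC = Q × (P − VC), so P − VC = €3,850,700 ÷ 20,408 = €188.6858.
Variable cost per unit = €389.07 − €188.6858 = €200.38.

€200.38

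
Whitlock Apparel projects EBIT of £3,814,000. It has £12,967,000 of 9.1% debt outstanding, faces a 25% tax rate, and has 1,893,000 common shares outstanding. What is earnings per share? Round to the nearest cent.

£1.04

Pre-tax income = £3,814,000 − £1,179,997.00 = £2,634,003.00.
After tax at 25%: net income = £2,634,003.00 × 0.75 = £1,975,502.25.
Per share: £1,975,502.25 / 1,893,000 shares = £1.04.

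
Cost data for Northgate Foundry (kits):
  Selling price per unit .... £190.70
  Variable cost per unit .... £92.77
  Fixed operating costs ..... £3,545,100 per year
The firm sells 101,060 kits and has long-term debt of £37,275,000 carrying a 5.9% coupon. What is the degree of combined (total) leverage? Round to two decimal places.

2.38

At 101,060 units, contribution = 101,060 × £97.93 = £9,896,805.80.
Operating income = contribution − fixed costs = £9,896,805.80 − £3,545,100 = £6,351,705.80. Interest = £2,199,225.00, so EBIT − I = £4,152,480.80.
Degree of total leverage = total CM / (EBIT − interest) = £9,896,805.80 / £4,152,480.80 = 2.3833.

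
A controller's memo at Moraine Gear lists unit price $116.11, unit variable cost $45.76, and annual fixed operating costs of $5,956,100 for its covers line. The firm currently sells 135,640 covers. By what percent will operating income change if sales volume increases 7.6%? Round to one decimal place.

+20.2%

Contribution at this volume is 135,640 × $70.35 = $9,542,274.00.
Operating income = contribution − fixed costs = $9,542,274.00 − $5,956,100 = $3,586,174.00.
Degree of operating leverage = $9,542,274.00 / $3,586,174.00 = 2.6609.
So EBIT moves 2.6609 × (+7.6%) = +20.2%.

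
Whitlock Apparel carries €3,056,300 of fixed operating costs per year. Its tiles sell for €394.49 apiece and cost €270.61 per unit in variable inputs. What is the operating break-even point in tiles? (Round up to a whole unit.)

Contribution margin per unit = €394.49 − €270.61 = €123.88.
Units to break even: €3,056,300 ÷ €123.88 = 24,671.46, rounded up to 24,672.

24,672 tiles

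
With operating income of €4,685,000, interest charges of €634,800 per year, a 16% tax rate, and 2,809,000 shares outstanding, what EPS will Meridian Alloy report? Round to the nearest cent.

Pre-tax income = €4,685,000 − €634,800.00 = €4,050,200.00.
Net income = €4,050,200.00 × (1 − 0.16) = €3,402,168.00.
EPS = €3,402,168.00 ÷ 2,809,000 = €1.21.

€1.21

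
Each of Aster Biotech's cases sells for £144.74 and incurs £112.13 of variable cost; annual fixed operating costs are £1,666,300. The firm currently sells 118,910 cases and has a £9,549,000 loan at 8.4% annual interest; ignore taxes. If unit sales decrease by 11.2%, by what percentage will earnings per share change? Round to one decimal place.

Total contribution margin = 118,910 × £32.61 = £3,877,655.10.
Subtracting fixed costs: EBIT = £3,877,655.10 − £1,666,300 = £2,211,355.10.
Interest = £802,116.00, so EBIT − I = £1,409,239.10.
DCL = total CM / (EBIT − I) = £3,877,655.10 / £1,409,239.10 = 2.7516.
%ΔEPS = DCL × %ΔSales = 2.7516 × -11.2% = -30.8%.

-30.8%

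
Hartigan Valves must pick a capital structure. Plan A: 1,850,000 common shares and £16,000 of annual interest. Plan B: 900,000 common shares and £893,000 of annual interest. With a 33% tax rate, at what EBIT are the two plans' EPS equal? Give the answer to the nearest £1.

Set EPS_A = EPS_B: (EBIT − £16,000)(1 − 0.33) ÷ 1,850,000 = (EBIT − £893,000)(1 − 0.33) ÷ 900,000.
The (1 − t) factor cancels: (EBIT − 16,000) × 900,000 = (EBIT − 893,000) × 1,850,000.
EBIT × (1,850,000 − 900,000) = 893,000 × 1,850,000 − 16,000 × 900,000 = 1,637,650,000,000, so EBIT = 1,637,650,000,000 ÷ 950,000 = 1,723,842.11.

£1,723,842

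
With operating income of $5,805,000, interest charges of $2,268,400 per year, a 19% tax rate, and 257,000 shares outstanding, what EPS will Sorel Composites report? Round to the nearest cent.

Interest = $2,268,400.00, so EBT = $5,805,000 − $2,268,400.00 = $3,536,600.00.
After tax at 19%: net income = $3,536,600.00 × 0.81 = $2,864,646.00.
EPS = $2,864,646.00 ÷ 257,000 = $11.15.

$11.15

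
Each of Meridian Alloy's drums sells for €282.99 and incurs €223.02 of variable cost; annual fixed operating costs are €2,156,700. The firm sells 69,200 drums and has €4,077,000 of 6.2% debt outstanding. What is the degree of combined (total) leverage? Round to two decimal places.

Contribution at this volume is 69,200 × €59.97 = €4,149,924.00.
Operating income = contribution − fixed costs = €4,149,924.00 − €2,156,700 = €1,993,224.00. Interest = €252,774.00, so EBIT − I = €1,740,450.00.
DCL = contribution ÷ (EBIT − I) = €4,149,924.00 ÷ €1,740,450.00 = 2.3844.

2.38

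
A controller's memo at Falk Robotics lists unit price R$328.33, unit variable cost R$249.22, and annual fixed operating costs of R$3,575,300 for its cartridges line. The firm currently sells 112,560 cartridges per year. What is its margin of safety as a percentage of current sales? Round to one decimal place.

59.8%

Contribution margin per unit = R$328.33 − R$249.22 = R$79.11. Break-even units = R$3,575,300 ÷ R$79.11 = 45,194.03; break-even revenue = 45,194.03 × R$328.33 = R$14,838,557.06.
Actual sales revenue = 112,560 × R$328.33 = R$36,956,824.80.
Margin of safety = (R$36,956,824.80 − R$14,838,557.06) ÷ R$36,956,824.80 = 59.8%.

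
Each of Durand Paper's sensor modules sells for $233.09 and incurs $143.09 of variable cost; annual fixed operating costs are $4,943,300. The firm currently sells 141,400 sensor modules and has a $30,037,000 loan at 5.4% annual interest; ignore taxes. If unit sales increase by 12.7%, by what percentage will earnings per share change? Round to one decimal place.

Total contribution margin = 141,400 × $90.00 = $12,726,000.00.
Operating income = contribution − fixed costs = $12,726,000.00 − $4,943,300 = $7,782,700.00.
After interest of $1,621,998.00, pre-tax earnings = $6,160,702.00.
Degree of combined leverage = contribution ÷ (EBIT − I) = $12,726,000.00 ÷ $6,160,702.00 = 2.0657.
EPS therefore changes by 2.0657 × (+12.7%) = +26.2%.

+26.2%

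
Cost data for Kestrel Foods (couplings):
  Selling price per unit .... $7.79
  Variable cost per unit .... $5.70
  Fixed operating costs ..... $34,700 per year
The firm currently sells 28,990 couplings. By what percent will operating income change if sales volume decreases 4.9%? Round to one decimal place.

At 28,990 units, contribution = 28,990 × $2.09 = $60,589.10.
EBIT = $60,589.10 − $34,700 = $25,889.10.
Degree of operating leverage = $60,589.10 / $25,889.10 = 2.3403.
So EBIT moves 2.3403 × (-4.9%) = -11.5%.

-11.5%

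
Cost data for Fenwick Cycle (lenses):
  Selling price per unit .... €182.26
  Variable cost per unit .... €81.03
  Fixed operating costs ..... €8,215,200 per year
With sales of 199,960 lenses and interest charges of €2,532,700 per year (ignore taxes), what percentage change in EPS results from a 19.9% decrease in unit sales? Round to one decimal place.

-42.4%

Total contribution margin = 199,960 × €101.23 = €20,241,950.80.
Subtracting fixed costs: EBIT = €20,241,950.80 − €8,215,200 = €12,026,750.80.
Interest = €2,532,700.00, so EBIT − I = €9,494,050.80.
Degree of combined leverage = contribution ÷ (EBIT − I) = €20,241,950.80 ÷ €9,494,050.80 = 2.1321.
EPS therefore changes by 2.1321 × (-19.9%) = -42.4%.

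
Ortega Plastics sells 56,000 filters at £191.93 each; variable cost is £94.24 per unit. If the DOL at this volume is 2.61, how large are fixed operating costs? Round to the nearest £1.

Contribution at this volume is 56,000 × £97.69 = £5,470,640.00.
DOL = contribution / EBIT, so EBIT = £5,470,640.00 / 2.61 = £2,096,030.65.
Fixed costs = CM − EBIT = £5,470,640.00 − £2,096,030.65 = £3,374,609.

£3,374,609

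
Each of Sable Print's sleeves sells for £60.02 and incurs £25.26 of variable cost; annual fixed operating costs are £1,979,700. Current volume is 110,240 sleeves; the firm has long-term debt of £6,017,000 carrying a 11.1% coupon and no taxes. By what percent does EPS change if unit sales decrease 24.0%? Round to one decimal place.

-77.7%

At 110,240 units, contribution = 110,240 × £34.76 = £3,831,942.40.
Operating income = contribution − fixed costs = £3,831,942.40 − £1,979,700 = £1,852,242.40.
Interest = £667,887.00, so EBIT − I = £1,184,355.40.
DCL = total CM / (EBIT − I) = £3,831,942.40 / £1,184,355.40 = 3.2355.
%ΔEPS = DCL × %ΔSales = 3.2355 × -24.0% = -77.7%.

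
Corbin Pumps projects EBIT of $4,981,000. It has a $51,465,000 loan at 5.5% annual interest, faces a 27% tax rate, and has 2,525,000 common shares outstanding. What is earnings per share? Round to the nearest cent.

Interest = $2,830,575.00, so EBT = $4,981,000 − $2,830,575.00 = $2,150,425.00.
Net income = $2,150,425.00 × (1 − 0.27) = $1,569,810.25.
Per share: $1,569,810.25 / 2,525,000 shares = $0.62.

$0.62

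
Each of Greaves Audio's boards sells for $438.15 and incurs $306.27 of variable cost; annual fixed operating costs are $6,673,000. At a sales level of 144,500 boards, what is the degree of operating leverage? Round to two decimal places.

At 144,500 units, contribution = 144,500 × $131.88 = $19,056,660.00.
Subtracting fixed costs: EBIT = $19,056,660.00 − $6,673,000 = $12,383,660.00.
So DOL = total CM / EBIT = $19,056,660.00 / $12,383,660.00 = 1.5389.

1.54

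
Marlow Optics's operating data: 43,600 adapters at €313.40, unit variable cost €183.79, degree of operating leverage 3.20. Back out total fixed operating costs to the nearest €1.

€3,885,060

Total contribution margin = 43,600 × €129.61 = €5,650,996.00.
DOL = contribution / EBIT, so EBIT = €5,650,996.00 / 3.20 = €1,765,936.25.
And FC = contribution − EBIT = €5,650,996.00 − €1,765,936.25 = €3,885,060.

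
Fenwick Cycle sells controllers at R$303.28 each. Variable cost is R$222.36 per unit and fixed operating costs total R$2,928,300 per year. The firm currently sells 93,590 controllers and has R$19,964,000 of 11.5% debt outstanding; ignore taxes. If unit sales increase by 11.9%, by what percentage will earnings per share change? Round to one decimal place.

+38.4%

At 93,590 units, contribution = 93,590 × R$80.92 = R$7,573,302.80.
EBIT = R$7,573,302.80 − R$2,928,300 = R$4,645,002.80.
After interest of R$2,295,860.00, pre-tax earnings = R$2,349,142.80.
Degree of combined leverage = contribution ÷ (EBIT − I) = R$7,573,302.80 ÷ R$2,349,142.80 = 3.2239.
%ΔEPS = DCL × %ΔSales = 3.2239 × +11.9% = +38.4%.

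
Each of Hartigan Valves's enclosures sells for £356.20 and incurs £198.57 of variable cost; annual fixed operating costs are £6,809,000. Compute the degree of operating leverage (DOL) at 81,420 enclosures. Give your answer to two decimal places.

Contribution at this volume is 81,420 × £157.63 = £12,834,234.60.
Operating income = contribution − fixed costs = £12,834,234.60 − £6,809,000 = £6,025,234.60.
Degree of operating leverage = £12,834,234.60 / £6,025,234.60 = 2.1301.

2.13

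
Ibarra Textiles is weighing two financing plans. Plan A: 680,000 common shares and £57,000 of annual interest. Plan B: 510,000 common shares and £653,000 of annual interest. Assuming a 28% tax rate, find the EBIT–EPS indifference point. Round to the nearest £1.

£2,441,000

At indifference, (EBIT − 57,000)(1 − t)/680,000 = (EBIT − 653,000)(1 − t)/510,000.
Cancelling (1 − t) and cross-multiplying: 510,000·(EBIT − 57,000) = 680,000·(EBIT − 653,000).
Solving, EBIT = (653,000·680,000 − 57,000·510,000) / (680,000 − 510,000) = 414,970,000,000 / 170,000 = 2,441,000.00.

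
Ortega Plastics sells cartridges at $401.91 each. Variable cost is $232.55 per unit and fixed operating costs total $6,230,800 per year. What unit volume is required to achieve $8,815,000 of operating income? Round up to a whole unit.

88,840 cartridges

Each unit contributes $401.91 − $232.55 = $169.36.
Required volume = (fixed costs + target profit) ÷ CM = ($6,230,800 + $8,815,000) ÷ $169.36 = 88,839.16, so 88,840 cartridges.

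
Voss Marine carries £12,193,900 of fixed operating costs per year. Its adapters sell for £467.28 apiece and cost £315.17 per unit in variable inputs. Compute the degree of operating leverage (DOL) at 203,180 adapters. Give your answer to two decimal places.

1.65

Total contribution margin = 203,180 × £152.11 = £30,905,709.80.
EBIT = £30,905,709.80 − £12,193,900 = £18,711,809.80.
DOL = contribution ÷ EBIT = £30,905,709.80 ÷ £18,711,809.80 = 1.6517.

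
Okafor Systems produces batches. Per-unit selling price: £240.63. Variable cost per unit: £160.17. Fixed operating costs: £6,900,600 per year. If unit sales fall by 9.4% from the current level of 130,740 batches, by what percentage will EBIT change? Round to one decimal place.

Total contribution margin = 130,740 × £80.46 = £10,519,340.40.
EBIT = £10,519,340.40 − £6,900,600 = £3,618,740.40.
Degree of operating leverage = £10,519,340.40 / £3,618,740.40 = 2.9069.
%ΔEBIT = DOL × %ΔSales = 2.9069 × -9.4% = -27.3%.

-27.3%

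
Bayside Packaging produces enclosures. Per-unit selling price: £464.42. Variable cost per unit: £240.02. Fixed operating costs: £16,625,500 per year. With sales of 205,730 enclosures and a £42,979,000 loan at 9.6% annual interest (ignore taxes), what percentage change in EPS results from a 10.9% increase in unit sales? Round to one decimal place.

Total contribution margin = 205,730 × £224.40 = £46,165,812.00.
Operating income = contribution − fixed costs = £46,165,812.00 − £16,625,500 = £29,540,312.00.
After interest of £4,125,984.00, pre-tax earnings = £25,414,328.00.
DCL = total CM / (EBIT − I) = £46,165,812.00 / £25,414,328.00 = 1.8165.
EPS therefore changes by 1.8165 × (+10.9%) = +19.8%.

+19.8%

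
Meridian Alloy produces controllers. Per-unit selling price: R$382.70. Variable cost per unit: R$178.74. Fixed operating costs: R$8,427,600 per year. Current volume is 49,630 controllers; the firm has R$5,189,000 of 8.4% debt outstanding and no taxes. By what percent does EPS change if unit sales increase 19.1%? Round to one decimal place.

+153.6%

At 49,630 units, contribution = 49,630 × R$203.96 = R$10,122,534.80.
EBIT = R$10,122,534.80 − R$8,427,600 = R$1,694,934.80.
Interest = R$435,876.00, so EBIT − I = R$1,259,058.80.
DCL = total CM / (EBIT − I) = R$10,122,534.80 / R$1,259,058.80 = 8.0398.
%ΔEPS = DCL × %ΔSales = 8.0398 × +19.1% = +153.6%.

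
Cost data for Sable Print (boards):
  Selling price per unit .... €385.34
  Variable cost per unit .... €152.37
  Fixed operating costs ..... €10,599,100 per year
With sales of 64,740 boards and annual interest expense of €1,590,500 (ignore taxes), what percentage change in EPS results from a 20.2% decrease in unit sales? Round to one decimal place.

Total contribution margin = 64,740 × €232.97 = €15,082,477.80.
Operating income = contribution − fixed costs = €15,082,477.80 − €10,599,100 = €4,483,377.80.
Interest = €1,590,500.00, so EBIT − I = €2,892,877.80.
DCL = total CM / (EBIT − I) = €15,082,477.80 / €2,892,877.80 = 5.2137.
EPS therefore changes by 5.2137 × (-20.2%) = -105.3%.

-105.3%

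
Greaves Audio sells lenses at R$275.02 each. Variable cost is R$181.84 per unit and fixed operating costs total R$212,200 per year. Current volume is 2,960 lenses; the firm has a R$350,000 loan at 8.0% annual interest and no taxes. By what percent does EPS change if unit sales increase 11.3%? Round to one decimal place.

Contribution at this volume is 2,960 × R$93.18 = R$275,812.80.
Operating income = contribution − fixed costs = R$275,812.80 − R$212,200 = R$63,612.80.
Interest = R$28,000.00, so EBIT − I = R$35,612.80.
DCL = total CM / (EBIT − I) = R$275,812.80 / R$35,612.80 = 7.7448.
EPS therefore changes by 7.7448 × (+11.3%) = +87.5%.

+87.5%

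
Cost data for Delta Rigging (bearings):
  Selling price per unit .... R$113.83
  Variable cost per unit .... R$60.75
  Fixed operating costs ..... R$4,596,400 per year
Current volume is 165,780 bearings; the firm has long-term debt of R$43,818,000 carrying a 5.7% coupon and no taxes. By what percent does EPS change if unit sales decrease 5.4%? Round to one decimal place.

-27.9%

Contribution at this volume is 165,780 × R$53.08 = R$8,799,602.40.
Operating income = contribution − fixed costs = R$8,799,602.40 − R$4,596,400 = R$4,203,202.40.
Interest = R$2,497,626.00, so EBIT − I = R$1,705,576.40.
Degree of combined leverage = contribution ÷ (EBIT − I) = R$8,799,602.40 ÷ R$1,705,576.40 = 5.1593.
%ΔEPS = DCL × %ΔSales = 5.1593 × -5.4% = -27.9%.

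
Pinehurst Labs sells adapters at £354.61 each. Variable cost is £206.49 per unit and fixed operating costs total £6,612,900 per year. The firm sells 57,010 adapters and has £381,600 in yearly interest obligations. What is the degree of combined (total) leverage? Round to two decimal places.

5.82

Contribution at this volume is 57,010 × £148.12 = £8,444,321.20.
EBIT = £8,444,321.20 − £6,612,900 = £1,831,421.20. Interest = £381,600.00.
DOL = £8,444,321.20 ÷ £1,831,421.20 = 4.6108; DFL = £1,831,421.20 ÷ £1,449,821.20 = 1.2632.
Combined leverage = 4.6108 × 1.2632 = 5.8244.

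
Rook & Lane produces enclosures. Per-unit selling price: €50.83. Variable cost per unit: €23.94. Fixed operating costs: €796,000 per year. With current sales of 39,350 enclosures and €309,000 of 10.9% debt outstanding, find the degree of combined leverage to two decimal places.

Total contribution margin = 39,350 × €26.89 = €1,058,121.50.
EBIT = €1,058,121.50 − €796,000 = €262,121.50. Interest = €33,681.00, so EBIT − I = €228,440.50.
DCL = contribution ÷ (EBIT − I) = €1,058,121.50 ÷ €228,440.50 = 4.6319.

4.63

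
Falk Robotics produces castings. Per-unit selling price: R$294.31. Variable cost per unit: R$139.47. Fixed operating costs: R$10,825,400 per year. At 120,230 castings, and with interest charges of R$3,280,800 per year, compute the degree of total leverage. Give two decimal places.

4.13

Contribution at this volume is 120,230 × R$154.84 = R$18,616,413.20.
EBIT = R$18,616,413.20 − R$10,825,400 = R$7,791,013.20. Interest = R$3,280,800.00, so EBIT − I = R$4,510,213.20.
Degree of total leverage = total CM / (EBIT − interest) = R$18,616,413.20 / R$4,510,213.20 = 4.1276.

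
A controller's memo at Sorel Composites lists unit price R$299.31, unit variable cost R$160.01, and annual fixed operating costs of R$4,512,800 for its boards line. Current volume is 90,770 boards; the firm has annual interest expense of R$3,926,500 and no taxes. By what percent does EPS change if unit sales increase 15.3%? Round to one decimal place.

+46.0%

At 90,770 units, contribution = 90,770 × R$139.30 = R$12,644,261.00.
Subtracting fixed costs: EBIT = R$12,644,261.00 − R$4,512,800 = R$8,131,461.00.
Interest = R$3,926,500.00, so EBIT − I = R$4,204,961.00.
Degree of combined leverage = contribution ÷ (EBIT − I) = R$12,644,261.00 ÷ R$4,204,961.00 = 3.0070.
EPS therefore changes by 3.0070 × (+15.3%) = +46.0%.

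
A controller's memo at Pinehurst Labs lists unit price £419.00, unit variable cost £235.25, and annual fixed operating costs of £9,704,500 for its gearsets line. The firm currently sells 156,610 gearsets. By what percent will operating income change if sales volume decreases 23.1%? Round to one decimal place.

Contribution at this volume is 156,610 × £183.75 = £28,777,087.50.
Subtracting fixed costs: EBIT = £28,777,087.50 − £9,704,500 = £19,072,587.50.
Degree of operating leverage = £28,777,087.50 / £19,072,587.50 = 1.5088.
So EBIT moves 1.5088 × (-23.1%) = -34.9%.

-34.9%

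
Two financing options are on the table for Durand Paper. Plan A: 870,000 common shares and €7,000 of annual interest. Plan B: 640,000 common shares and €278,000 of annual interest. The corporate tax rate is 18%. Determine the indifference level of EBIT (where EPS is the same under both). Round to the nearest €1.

At indifference, (EBIT − 7,000)(1 − t)/870,000 = (EBIT − 278,000)(1 − t)/640,000.
The (1 − t) factor cancels: (EBIT − 7,000) × 640,000 = (EBIT − 278,000) × 870,000.
Solving, EBIT = (278,000·870,000 − 7,000·640,000) / (870,000 − 640,000) = 237,380,000,000 / 230,000 = 1,032,086.96.

€1,032,087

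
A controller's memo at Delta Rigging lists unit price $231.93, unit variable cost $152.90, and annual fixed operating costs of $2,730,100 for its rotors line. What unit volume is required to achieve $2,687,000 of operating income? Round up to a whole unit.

68,545 rotors

Unit CM = price − variable cost = $231.93 − $152.90 = $79.03.
Units = (FC + target) / CM = ($2,730,100 + $2,687,000) / $79.03 = 68,544.86, so 68,545 rotors.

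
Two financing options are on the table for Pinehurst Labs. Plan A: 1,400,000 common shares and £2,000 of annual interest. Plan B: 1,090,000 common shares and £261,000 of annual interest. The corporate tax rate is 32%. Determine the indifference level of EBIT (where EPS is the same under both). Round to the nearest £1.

£1,171,677

At indifference, (EBIT − 2,000)(1 − t)/1,400,000 = (EBIT − 261,000)(1 − t)/1,090,000.
Cancelling (1 − t) and cross-multiplying: 1,090,000·(EBIT − 2,000) = 1,400,000·(EBIT − 261,000).
Solving, EBIT = (261,000·1,400,000 − 2,000·1,090,000) / (1,400,000 − 1,090,000) = 363,220,000,000 / 310,000 = 1,171,677.42.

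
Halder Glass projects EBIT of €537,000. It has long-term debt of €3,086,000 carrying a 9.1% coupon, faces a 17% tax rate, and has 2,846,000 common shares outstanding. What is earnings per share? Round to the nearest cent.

Interest = €280,826.00, so EBT = €537,000 − €280,826.00 = €256,174.00.
Net income = €256,174.00 × (1 − 0.17) = €212,624.42.
Per share: €212,624.42 / 2,846,000 shares = €0.07.

€0.07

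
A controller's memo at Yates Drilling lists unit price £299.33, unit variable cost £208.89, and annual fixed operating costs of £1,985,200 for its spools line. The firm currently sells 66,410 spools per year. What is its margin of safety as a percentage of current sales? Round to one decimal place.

Unit CM = price − variable cost = £299.33 − £208.89 = £90.44. Break-even units = £1,985,200 ÷ £90.44 = 21,950.46; break-even revenue = 21,950.46 × £299.33 = £6,570,432.51.
Current sales = 66,410 × £299.33 = £19,878,505.30.
Margin of safety = (£19,878,505.30 − £6,570,432.51) ÷ £19,878,505.30 = 66.9%.

66.9%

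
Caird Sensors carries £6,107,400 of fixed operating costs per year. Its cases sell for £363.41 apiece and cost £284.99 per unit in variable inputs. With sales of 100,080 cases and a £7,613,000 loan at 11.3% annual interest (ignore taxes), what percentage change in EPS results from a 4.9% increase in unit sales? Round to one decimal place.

Total contribution margin = 100,080 × £78.42 = £7,848,273.60.
Operating income = contribution − fixed costs = £7,848,273.60 − £6,107,400 = £1,740,873.60.
After interest of £860,269.00, pre-tax earnings = £880,604.60.
DCL = total CM / (EBIT − I) = £7,848,273.60 / £880,604.60 = 8.9124.
EPS therefore changes by 8.9124 × (+4.9%) = +43.7%.

+43.7%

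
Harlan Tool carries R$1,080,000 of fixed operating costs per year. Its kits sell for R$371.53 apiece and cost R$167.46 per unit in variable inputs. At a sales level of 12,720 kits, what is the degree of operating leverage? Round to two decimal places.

1.71

Contribution at this volume is 12,720 × R$204.07 = R$2,595,770.40.
Operating income = contribution − fixed costs = R$2,595,770.40 − R$1,080,000 = R$1,515,770.40.
Degree of operating leverage = R$2,595,770.40 / R$1,515,770.40 = 1.7125.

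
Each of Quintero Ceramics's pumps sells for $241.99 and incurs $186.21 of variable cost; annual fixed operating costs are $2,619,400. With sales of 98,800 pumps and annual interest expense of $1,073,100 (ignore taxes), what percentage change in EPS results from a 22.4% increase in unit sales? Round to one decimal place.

+67.9%

Contribution at this volume is 98,800 × $55.78 = $5,511,064.00.
Operating income = contribution − fixed costs = $5,511,064.00 − $2,619,400 = $2,891,664.00.
Interest = $1,073,100.00, so EBIT − I = $1,818,564.00.
DCL = total CM / (EBIT − I) = $5,511,064.00 / $1,818,564.00 = 3.0304.
EPS therefore changes by 3.0304 × (+22.4%) = +67.9%.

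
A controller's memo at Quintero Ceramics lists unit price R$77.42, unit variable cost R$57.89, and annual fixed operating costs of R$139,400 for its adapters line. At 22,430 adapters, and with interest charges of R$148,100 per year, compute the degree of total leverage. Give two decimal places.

2.91

At 22,430 units, contribution = 22,430 × R$19.53 = R$438,057.90.
Operating income = contribution − fixed costs = R$438,057.90 − R$139,400 = R$298,657.90. Interest = R$148,100.00.
DOL = R$438,057.90 ÷ R$298,657.90 = 1.4668; DFL = R$298,657.90 ÷ R$150,557.90 = 1.9837.
DCL = DOL × DFL = 1.4668 × 1.9837 = 2.9097.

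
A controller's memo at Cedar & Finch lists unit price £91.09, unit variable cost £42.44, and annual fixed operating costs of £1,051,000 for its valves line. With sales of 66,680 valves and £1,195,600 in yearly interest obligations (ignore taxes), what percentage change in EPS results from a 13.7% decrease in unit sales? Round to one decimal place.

-44.6%

Contribution at this volume is 66,680 × £48.65 = £3,243,982.00.
Subtracting fixed costs: EBIT = £3,243,982.00 − £1,051,000 = £2,192,982.00.
Interest = £1,195,600.00, so EBIT − I = £997,382.00.
Degree of combined leverage = contribution ÷ (EBIT − I) = £3,243,982.00 ÷ £997,382.00 = 3.2525.
%ΔEPS = DCL × %ΔSales = 3.2525 × -13.7% = -44.6%.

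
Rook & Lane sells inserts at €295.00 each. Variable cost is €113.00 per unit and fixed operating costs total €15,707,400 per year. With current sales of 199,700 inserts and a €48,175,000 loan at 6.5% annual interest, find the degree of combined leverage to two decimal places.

2.08

Contribution at this volume is 199,700 × €182.00 = €36,345,400.00.
Operating income = contribution − fixed costs = €36,345,400.00 − €15,707,400 = €20,638,000.00. Interest = €3,131,375.00, so EBIT − I = €17,506,625.00.
DCL = contribution ÷ (EBIT − I) = €36,345,400.00 ÷ €17,506,625.00 = 2.0761.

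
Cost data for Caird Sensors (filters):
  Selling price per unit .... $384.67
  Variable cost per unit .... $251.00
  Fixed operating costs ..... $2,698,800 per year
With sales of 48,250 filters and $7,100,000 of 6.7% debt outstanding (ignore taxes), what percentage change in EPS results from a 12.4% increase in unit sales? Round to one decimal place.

Total contribution margin = 48,250 × $133.67 = $6,449,577.50.
Subtracting fixed costs: EBIT = $6,449,577.50 − $2,698,800 = $3,750,777.50.
Interest = $475,700.00, so EBIT − I = $3,275,077.50.
Degree of combined leverage = contribution ÷ (EBIT − I) = $6,449,577.50 ÷ $3,275,077.50 = 1.9693.
EPS therefore changes by 1.9693 × (+12.4%) = +24.4%.

+24.4%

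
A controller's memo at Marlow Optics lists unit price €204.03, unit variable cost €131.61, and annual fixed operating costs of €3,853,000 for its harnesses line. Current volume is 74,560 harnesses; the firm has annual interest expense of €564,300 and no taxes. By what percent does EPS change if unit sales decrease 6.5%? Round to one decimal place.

At 74,560 units, contribution = 74,560 × €72.42 = €5,399,635.20.
EBIT = €5,399,635.20 − €3,853,000 = €1,546,635.20.
After interest of €564,300.00, pre-tax earnings = €982,335.20.
Degree of combined leverage = contribution ÷ (EBIT − I) = €5,399,635.20 ÷ €982,335.20 = 5.4967.
%ΔEPS = DCL × %ΔSales = 5.4967 × -6.5% = -35.7%.

-35.7%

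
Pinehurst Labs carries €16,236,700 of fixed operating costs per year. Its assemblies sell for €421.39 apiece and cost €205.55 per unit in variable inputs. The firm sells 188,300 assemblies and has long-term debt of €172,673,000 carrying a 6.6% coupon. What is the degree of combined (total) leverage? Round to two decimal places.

Total contribution margin = 188,300 × €215.84 = €40,642,672.00.
Subtracting fixed costs: EBIT = €40,642,672.00 − €16,236,700 = €24,405,972.00. Interest = €11,396,418.00, so EBIT − I = €13,009,554.00.
DCL = contribution ÷ (EBIT − I) = €40,642,672.00 ÷ €13,009,554.00 = 3.1241.

3.12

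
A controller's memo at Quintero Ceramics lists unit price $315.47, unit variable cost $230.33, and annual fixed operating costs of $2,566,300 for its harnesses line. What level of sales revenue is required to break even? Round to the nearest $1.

$9,508,934

CM per unit = $315.47 − $230.33 = $85.14; CM ratio = $85.14 / $315.47 = 0.2699.
Break-even sales = FC ÷ CM ratio = $2,566,300 × $315.47 / $85.14 = $9,508,934.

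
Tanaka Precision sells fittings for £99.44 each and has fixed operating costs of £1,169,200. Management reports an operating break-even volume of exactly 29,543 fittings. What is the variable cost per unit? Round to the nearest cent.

Contribution per unit must be FC / Q = £1,169,200 / 29,543 = £39.5762.
Hence VC = price − CM = £99.44 − £39.5762 = £59.86.

£59.86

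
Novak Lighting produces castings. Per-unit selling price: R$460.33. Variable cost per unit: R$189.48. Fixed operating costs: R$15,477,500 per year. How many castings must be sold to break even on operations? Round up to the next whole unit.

57,145 castings

Unit CM = price − variable cost = R$460.33 − R$189.48 = R$270.85.
Break-even volume = fixed costs ÷ CM per unit = R$15,477,500 ÷ R$270.85 = 57,144.18, so 57,145 castings.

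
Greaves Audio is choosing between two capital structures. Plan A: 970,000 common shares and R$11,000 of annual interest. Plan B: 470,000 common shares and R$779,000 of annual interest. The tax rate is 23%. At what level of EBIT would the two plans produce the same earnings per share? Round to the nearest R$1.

Set EPS_A = EPS_B: (EBIT − R$11,000)(1 − 0.23) ÷ 970,000 = (EBIT − R$779,000)(1 − 0.23) ÷ 470,000.
Cancelling (1 − t) and cross-multiplying: 470,000·(EBIT − 11,000) = 970,000·(EBIT − 779,000).
Solving, EBIT = (779,000·970,000 − 11,000·470,000) / (970,000 − 470,000) = 750,460,000,000 / 500,000 = 1,500,920.00.

R$1,500,920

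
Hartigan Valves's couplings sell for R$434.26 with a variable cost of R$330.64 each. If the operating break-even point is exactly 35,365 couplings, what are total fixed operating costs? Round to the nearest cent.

R$3,664,521.30

Each unit contributes R$434.26 − R$330.64 = R$103.62.
Since BE = FC / CM, FC = 35,365 × R$103.62 = R$3,664,521.30.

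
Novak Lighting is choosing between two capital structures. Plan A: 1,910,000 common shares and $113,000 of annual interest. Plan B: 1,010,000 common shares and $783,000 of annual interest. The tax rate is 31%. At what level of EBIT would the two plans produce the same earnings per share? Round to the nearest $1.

$1,534,889

Set EPS_A = EPS_B: (EBIT − $113,000)(1 − 0.31) ÷ 1,910,000 = (EBIT − $783,000)(1 − 0.31) ÷ 1,010,000.
Cancelling (1 − t) and cross-multiplying: 1,010,000·(EBIT − 113,000) = 1,910,000·(EBIT − 783,000).
Solving, EBIT = (783,000·1,910,000 − 113,000·1,010,000) / (1,910,000 − 1,010,000) = 1,381,400,000,000 / 900,000 = 1,534,888.89.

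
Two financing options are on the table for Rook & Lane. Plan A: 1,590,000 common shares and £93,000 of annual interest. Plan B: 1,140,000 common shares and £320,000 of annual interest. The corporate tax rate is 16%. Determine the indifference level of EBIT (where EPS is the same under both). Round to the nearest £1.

£895,067

Set EPS_A = EPS_B: (EBIT − £93,000)(1 − 0.16) ÷ 1,590,000 = (EBIT − £320,000)(1 − 0.16) ÷ 1,140,000.
The (1 − t) factor cancels: (EBIT − 93,000) × 1,140,000 = (EBIT − 320,000) × 1,590,000.
EBIT × (1,590,000 − 1,140,000) = 320,000 × 1,590,000 − 93,000 × 1,140,000 = 402,780,000,000, so EBIT = 402,780,000,000 ÷ 450,000 = 895,066.67.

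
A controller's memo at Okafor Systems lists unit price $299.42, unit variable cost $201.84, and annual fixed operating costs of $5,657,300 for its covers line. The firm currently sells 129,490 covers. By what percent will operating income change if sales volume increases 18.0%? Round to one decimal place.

+32.6%

Contribution at this volume is 129,490 × $97.58 = $12,635,634.20.
EBIT = $12,635,634.20 − $5,657,300 = $6,978,334.20.
So DOL = total CM / EBIT = $12,635,634.20 / $6,978,334.20 = 1.8107.
%ΔEBIT = DOL × %ΔSales = 1.8107 × +18.0% = +32.6%.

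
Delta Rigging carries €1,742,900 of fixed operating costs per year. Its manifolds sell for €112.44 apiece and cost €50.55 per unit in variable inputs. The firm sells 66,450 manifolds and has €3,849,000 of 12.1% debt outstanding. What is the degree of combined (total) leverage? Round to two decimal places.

Total contribution margin = 66,450 × €61.89 = €4,112,590.50.
Operating income = contribution − fixed costs = €4,112,590.50 − €1,742,900 = €2,369,690.50. Interest = €465,729.00.
DOL = €4,112,590.50 ÷ €2,369,690.50 = 1.7355; DFL = €2,369,690.50 ÷ €1,903,961.50 = 1.2446.
DCL = DOL × DFL = 1.7355 × 1.2446 = 2.1600.

2.16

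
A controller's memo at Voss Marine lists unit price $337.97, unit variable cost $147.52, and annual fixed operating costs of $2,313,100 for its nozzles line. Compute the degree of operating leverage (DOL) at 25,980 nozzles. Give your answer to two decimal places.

1.88

Total contribution margin = 25,980 × $190.45 = $4,947,891.00.
EBIT = $4,947,891.00 − $2,313,100 = $2,634,791.00.
So DOL = total CM / EBIT = $4,947,891.00 / $2,634,791.00 = 1.8779.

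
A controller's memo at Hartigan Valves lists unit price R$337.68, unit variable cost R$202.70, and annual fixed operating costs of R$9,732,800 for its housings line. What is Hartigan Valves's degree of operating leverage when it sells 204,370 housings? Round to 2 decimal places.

1.55

Contribution at this volume is 204,370 × R$134.98 = R$27,585,862.60.
Subtracting fixed costs: EBIT = R$27,585,862.60 − R$9,732,800 = R$17,853,062.60.
Degree of operating leverage = R$27,585,862.60 / R$17,853,062.60 = 1.5452.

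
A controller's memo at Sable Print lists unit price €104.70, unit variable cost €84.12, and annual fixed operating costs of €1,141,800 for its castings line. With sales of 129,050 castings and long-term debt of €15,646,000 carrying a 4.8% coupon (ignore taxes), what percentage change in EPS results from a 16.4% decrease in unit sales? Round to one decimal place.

-57.1%

Total contribution margin = 129,050 × €20.58 = €2,655,849.00.
Subtracting fixed costs: EBIT = €2,655,849.00 − €1,141,800 = €1,514,049.00.
Interest = €751,008.00, so EBIT − I = €763,041.00.
Degree of combined leverage = contribution ÷ (EBIT − I) = €2,655,849.00 ÷ €763,041.00 = 3.4806.
EPS therefore changes by 3.4806 × (-16.4%) = -57.1%.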